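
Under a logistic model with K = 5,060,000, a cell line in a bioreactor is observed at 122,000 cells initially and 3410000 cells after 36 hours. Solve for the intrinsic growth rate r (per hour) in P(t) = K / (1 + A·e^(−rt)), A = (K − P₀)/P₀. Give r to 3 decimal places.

r ≈ 0.123 per hour

A = (5060000 − 122000)/122000 = 40.47541
3410000 = 5060000/(1 + 40.47541·e^(−r·36)) → e^(−36r) = (1.48387 − 1)/40.47541 = 0.011955
r = −ln(0.011955)/36 = 4.42663/36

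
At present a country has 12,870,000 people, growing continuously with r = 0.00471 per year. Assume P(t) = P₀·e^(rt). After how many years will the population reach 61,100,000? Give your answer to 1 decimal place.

61100000 = 12870000 · e^(0.00471·t)
t = ln(61100000/12870000) / 0.00471 = ln(4.74747) / 0.00471 = 1.55761 / 0.00471

t ≈ 330.7 years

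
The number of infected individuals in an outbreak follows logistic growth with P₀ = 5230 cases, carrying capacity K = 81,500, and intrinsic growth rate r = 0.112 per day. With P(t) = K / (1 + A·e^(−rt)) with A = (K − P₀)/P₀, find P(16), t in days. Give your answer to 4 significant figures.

A = (81500 − 5230)/5230 = 14.58317
P(16) = 81500 / (1 + 14.58317·e^(−0.112·16)) = 81500 / (1 + 14.58317·0.166627)
= 81500 / 3.42994 ≈ 23761.32

≈ 23,760 cases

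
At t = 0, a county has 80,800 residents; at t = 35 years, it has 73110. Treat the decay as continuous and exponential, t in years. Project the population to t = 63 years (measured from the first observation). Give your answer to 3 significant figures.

r = ln(73110/80800) / 35 ≈ -0.002857 per year
P(63) = 80800 · e^(-0.002857·63) = 80800 · 0.83525 ≈ 67488.4

≈ 67,500 residents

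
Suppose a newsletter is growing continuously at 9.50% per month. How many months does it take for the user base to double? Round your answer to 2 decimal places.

doubling time ≈ 7.30 months

doubling time = ln(2) / |r| = 0.69315 / 0.095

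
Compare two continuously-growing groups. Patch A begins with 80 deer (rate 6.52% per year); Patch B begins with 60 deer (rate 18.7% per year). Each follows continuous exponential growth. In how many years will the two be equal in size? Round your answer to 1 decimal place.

80·e^(0.0652t) = 60·e^(0.187t)
80/60 = e^((0.187 − 0.0652)t) → ln(1.33333) = 0.1218·t
t = 0.28768 / 0.1218

t ≈ 2.4 years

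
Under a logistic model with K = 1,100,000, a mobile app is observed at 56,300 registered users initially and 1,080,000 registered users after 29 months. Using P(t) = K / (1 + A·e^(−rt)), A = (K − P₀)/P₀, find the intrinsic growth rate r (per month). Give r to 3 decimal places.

A = (1100000 − 56300)/56300 = 18.53819
1080000 = 1100000/(1 + 18.53819·e^(−r·29)) → e^(−29r) = (1.01852 − 1)/18.53819 = 0.000999
r = −ln(0.000999)/29 = 6.90882/29

r ≈ 0.238 per month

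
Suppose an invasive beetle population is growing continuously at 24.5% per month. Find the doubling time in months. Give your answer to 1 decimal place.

doubling time = ln(2) / |r| = 0.69315 / 0.245

doubling time ≈ 2.8 months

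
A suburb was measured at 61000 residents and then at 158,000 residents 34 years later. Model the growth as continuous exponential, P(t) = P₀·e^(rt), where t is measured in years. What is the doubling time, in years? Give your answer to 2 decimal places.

doubling time ≈ 24.76 years

r = ln(158000/61000) / 34 = ln(2.59016) / 34 ≈ 0.027992 per year
doubling time = ln 2 / |r| = 0.69315 / 0.027992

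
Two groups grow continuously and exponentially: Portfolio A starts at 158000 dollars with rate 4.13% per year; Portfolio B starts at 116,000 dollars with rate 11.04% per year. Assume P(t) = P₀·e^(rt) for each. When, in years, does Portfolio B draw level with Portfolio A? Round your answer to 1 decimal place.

158000·e^(0.0413t) = 116000·e^(0.1104t)
158000/116000 = e^((0.1104 − 0.0413)t) → ln(1.36207) = 0.0691·t
t = 0.309 / 0.0691

t ≈ 4.5 years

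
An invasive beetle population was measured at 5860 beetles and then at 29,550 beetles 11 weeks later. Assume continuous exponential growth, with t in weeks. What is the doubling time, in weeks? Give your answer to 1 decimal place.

r = ln(29550/5860) / 11 = ln(5.04266) / 11 ≈ 0.147085 per week
doubling time = ln 2 / |r| = 0.69315 / 0.147085

doubling time ≈ 4.7 weeks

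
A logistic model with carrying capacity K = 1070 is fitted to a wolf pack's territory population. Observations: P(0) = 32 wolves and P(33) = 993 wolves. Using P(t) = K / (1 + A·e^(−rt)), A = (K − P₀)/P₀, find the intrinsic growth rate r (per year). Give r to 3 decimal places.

A = (1070 − 32)/32 = 32.4375
993 = 1070/(1 + 32.4375·e^(−r·33)) → e^(−33r) = (1.07754 − 1)/32.4375 = 0.002391
r = −ln(0.002391)/33 = 6.03624/33

r ≈ 0.183 per year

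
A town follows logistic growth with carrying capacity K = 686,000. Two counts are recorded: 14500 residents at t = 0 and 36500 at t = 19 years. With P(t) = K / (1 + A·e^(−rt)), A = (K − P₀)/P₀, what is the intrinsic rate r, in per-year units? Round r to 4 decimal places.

r ≈ 0.0503 per year

A = (686000 − 14500)/14500 = 46.31034
36500 = 686000/(1 + 46.31034·e^(−r·19)) → e^(−19r) = (18.79452 − 1)/46.31034 = 0.384245
r = −ln(0.384245)/19 = 0.95647/19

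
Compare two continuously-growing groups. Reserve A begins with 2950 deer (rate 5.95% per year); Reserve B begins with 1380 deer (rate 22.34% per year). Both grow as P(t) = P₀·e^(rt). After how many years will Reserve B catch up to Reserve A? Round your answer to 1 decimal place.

2950·e^(0.0595t) = 1380·e^(0.2234t)
2950/1380 = e^((0.2234 − 0.0595)t) → ln(2.13768) = 0.1639·t
t = 0.75972 / 0.1639

t ≈ 4.6 years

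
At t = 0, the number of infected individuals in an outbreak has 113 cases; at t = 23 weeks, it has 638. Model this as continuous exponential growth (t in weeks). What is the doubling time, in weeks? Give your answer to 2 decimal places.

doubling time ≈ 9.21 weeks

r = ln(638/113) / 23 = ln(5.64602) / 23 ≈ 0.075259 per week
doubling time = ln 2 / |r| = 0.69315 / 0.075259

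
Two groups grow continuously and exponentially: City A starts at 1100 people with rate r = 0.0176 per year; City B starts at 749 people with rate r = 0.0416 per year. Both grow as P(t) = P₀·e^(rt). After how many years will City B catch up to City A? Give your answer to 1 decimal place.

t ≈ 16.0 years

1100·e^(0.0176t) = 749·e^(0.0416t)
1100/749 = e^((0.0416 − 0.0176)t) → ln(1.46862) = 0.024·t
t = 0.38433 / 0.024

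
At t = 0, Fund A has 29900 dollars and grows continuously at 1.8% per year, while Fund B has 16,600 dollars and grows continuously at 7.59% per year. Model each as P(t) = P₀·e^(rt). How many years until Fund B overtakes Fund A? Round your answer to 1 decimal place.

t ≈ 10.2 years

29900·e^(0.018t) = 16600·e^(0.0759t)
29900/16600 = e^((0.0759 − 0.018)t) → ln(1.8012) = 0.0579·t
t = 0.58846 / 0.0579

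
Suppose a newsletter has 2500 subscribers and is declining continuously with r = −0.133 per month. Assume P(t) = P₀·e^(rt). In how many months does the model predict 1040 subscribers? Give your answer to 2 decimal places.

1040 = 2500 · e^(-0.133·t)
t = ln(1040/2500) / -0.133 = ln(0.416) / -0.133 = -0.87707 / -0.133

t ≈ 6.59 months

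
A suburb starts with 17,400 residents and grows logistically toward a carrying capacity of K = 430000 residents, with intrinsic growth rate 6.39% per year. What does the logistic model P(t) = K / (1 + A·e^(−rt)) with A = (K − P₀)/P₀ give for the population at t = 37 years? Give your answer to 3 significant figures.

A = (430000 − 17400)/17400 = 23.71264
P(37) = 430000 / (1 + 23.71264·e^(−0.0639·37)) = 430000 / (1 + 23.71264·0.094015)
= 430000 / 3.22935 ≈ 133153.88

≈ 133,000 residents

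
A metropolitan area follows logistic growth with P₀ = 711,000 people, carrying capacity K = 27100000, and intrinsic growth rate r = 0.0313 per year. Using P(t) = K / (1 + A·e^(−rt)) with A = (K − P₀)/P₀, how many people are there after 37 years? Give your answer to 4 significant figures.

A = (27100000 − 711000)/711000 = 37.11533
P(37) = 27100000 / (1 + 37.11533·e^(−0.0313·37)) = 27100000 / (1 + 37.11533·0.314082)
= 27100000 / 12.65727 ≈ 2141061.84

≈ 2,141,000 people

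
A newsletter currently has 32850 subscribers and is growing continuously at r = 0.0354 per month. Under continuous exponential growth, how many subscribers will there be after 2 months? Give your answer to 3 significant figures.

≈ 35,300 subscribers

P(2) = 32850 · e^(0.0354·2) = 32850 · e^(0.0708)
= 32850 · 1.07337 ≈ 35260.09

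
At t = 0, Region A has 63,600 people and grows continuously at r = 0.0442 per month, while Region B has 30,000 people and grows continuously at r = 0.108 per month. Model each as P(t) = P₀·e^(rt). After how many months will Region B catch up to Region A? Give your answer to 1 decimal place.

63600·e^(0.0442t) = 30000·e^(0.108t)
63600/30000 = e^((0.108 − 0.0442)t) → ln(2.12) = 0.0638·t
t = 0.75142 / 0.0638

t ≈ 11.8 months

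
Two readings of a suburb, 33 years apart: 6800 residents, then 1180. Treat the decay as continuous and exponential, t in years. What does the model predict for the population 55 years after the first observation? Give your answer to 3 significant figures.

r = ln(1180/6800) / 33 ≈ -0.053073 per year
P(55) = 6800 · e^(-0.053073·55) = 6800 · 0.05399 ≈ 367.11

≈ 367 residents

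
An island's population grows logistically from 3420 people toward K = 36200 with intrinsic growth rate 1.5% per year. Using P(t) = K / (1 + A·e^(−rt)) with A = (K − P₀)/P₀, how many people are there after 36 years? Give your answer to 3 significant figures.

A = (36200 − 3420)/3420 = 9.5848
P(36) = 36200 / (1 + 9.5848·e^(−0.015·36)) = 36200 / (1 + 9.5848·0.582748)
= 36200 / 6.58552 ≈ 5496.91

≈ 5,500 people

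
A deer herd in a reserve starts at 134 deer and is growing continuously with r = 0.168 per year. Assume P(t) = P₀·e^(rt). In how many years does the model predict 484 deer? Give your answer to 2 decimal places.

t ≈ 7.64 years

484 = 134 · e^(0.168·t)
t = ln(484/134) / 0.168 = ln(3.61194) / 0.168 = 1.28425 / 0.168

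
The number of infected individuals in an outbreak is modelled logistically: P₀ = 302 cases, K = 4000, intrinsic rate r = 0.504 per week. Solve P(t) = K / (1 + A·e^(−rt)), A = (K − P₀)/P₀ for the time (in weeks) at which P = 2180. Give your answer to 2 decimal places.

t ≈ 5.33 weeks

A = (4000 − 302)/302 = 12.24503
2180 = 4000/(1 + 12.24503·e^(−0.504t)) → 1 + 12.24503·e^(−0.504t) = 1.83486
e^(−0.504t) = 0.06818 → t = ln(14.66713)/0.504 = 2.68561/0.504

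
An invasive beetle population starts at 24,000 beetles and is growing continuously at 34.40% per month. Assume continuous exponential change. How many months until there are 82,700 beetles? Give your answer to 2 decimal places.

t ≈ 3.60 months

82700 = 24000 · e^(0.344·t)
t = ln(82700/24000) / 0.344 = ln(3.44583) / 0.344 = 1.23717 / 0.344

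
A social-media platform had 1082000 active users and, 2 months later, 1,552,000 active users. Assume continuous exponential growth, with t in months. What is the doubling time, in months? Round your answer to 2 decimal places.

doubling time ≈ 3.84 months

r = ln(1552000/1082000) / 2 = ln(1.43438) / 2 ≈ 0.180367 per month
doubling time = ln 2 / |r| = 0.69315 / 0.180367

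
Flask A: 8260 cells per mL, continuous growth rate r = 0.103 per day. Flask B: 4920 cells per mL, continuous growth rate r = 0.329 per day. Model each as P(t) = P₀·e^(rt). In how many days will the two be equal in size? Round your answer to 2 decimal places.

t ≈ 2.29 days

8260·e^(0.103t) = 4920·e^(0.329t)
8260/4920 = e^((0.329 − 0.103)t) → ln(1.67886) = 0.226·t
t = 0.51812 / 0.226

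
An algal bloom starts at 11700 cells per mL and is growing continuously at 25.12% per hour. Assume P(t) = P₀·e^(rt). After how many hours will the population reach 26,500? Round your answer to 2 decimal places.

26500 = 11700 · e^(0.2512·t)
t = ln(26500/11700) / 0.2512 = ln(2.26496) / 0.2512 = 0.81756 / 0.2512

t ≈ 3.25 hours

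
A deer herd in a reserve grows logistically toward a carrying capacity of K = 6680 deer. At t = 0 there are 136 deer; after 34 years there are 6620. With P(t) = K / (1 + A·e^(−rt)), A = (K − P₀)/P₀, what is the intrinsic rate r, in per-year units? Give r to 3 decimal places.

A = (6680 − 136)/136 = 48.11765
6620 = 6680/(1 + 48.11765·e^(−r·34)) → e^(−34r) = (1.00906 − 1)/48.11765 = 0.000188
r = −ln(0.000188)/34 = 8.57716/34

r ≈ 0.252 per year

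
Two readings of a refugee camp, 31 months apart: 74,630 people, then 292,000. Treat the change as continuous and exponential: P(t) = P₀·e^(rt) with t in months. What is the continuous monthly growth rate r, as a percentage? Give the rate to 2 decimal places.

292000 = 74630 · e^(r·31)
e^(31r) = 292000/74630 = 3.91264
r = ln(3.91264) / 31 = 1.36421 / 31

r ≈ 4.40% per month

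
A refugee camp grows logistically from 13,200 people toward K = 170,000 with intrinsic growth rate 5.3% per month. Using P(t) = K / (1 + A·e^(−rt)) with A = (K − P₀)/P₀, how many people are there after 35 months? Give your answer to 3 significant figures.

≈ 59,500 people

A = (170000 − 13200)/13200 = 11.87879
P(35) = 170000 / (1 + 11.87879·e^(−0.053·35)) = 170000 / (1 + 11.87879·0.156453)
= 170000 / 2.85847 ≈ 59472.35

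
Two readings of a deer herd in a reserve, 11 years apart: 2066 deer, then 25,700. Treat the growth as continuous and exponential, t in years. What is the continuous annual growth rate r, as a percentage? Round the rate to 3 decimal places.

r ≈ 22.917% per year

25700 = 2066 · e^(r·11)
e^(11r) = 25700/2066 = 12.4395
r = ln(12.4395) / 11 = 2.52088 / 11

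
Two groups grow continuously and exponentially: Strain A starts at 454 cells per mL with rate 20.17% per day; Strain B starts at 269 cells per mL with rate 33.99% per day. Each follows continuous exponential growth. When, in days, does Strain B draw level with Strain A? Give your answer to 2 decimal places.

454·e^(0.2017t) = 269·e^(0.3399t)
454/269 = e^((0.3399 − 0.2017)t) → ln(1.68773) = 0.1382·t
t = 0.52339 / 0.1382

t ≈ 3.79 days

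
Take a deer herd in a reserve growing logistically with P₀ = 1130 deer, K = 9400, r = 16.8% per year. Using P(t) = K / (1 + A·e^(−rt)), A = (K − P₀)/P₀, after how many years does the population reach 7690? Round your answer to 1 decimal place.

t ≈ 20.8 years

A = (9400 − 1130)/1130 = 7.31858
7690 = 9400/(1 + 7.31858·e^(−0.168t)) → 1 + 7.31858·e^(−0.168t) = 1.22237
e^(−0.168t) = 0.030384 → t = ln(32.91223)/0.168 = 3.49384/0.168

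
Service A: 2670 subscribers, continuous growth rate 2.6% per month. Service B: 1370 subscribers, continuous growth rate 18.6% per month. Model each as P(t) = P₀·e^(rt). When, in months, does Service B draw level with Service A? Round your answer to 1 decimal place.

t ≈ 4.2 months

2670·e^(0.026t) = 1370·e^(0.186t)
2670/1370 = e^((0.186 − 0.026)t) → ln(1.94891) = 0.16·t
t = 0.66727 / 0.16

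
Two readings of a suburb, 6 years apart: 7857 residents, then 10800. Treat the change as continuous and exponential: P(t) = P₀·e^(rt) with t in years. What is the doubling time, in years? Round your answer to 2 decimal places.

doubling time ≈ 13.07 years

r = ln(10800/7857) / 6 = ln(1.37457) / 6 ≈ 0.053024 per year
doubling time = ln 2 / |r| = 0.69315 / 0.053024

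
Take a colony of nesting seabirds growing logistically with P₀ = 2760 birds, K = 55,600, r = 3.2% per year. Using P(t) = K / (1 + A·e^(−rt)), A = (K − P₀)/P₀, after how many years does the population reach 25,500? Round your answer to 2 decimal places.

A = (55600 − 2760)/2760 = 19.14493
25500 = 55600/(1 + 19.14493·e^(−0.032t)) → 1 + 19.14493·e^(−0.032t) = 2.18039
e^(−0.032t) = 0.061656 → t = ln(16.21912)/0.032 = 2.78619/0.032

t ≈ 87.07 years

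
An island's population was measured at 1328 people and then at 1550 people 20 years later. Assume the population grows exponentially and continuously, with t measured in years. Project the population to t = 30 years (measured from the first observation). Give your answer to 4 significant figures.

≈ 1,675 people

r = ln(1550/1328) / 20 ≈ 0.007729 per year
P(30) = 1328 · e^(0.007729·30) = 1328 · 1.26096 ≈ 1674.55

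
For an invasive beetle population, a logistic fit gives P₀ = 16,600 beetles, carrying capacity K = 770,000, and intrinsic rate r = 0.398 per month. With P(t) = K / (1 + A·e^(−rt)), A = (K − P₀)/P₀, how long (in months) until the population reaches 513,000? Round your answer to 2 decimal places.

A = (770000 − 16600)/16600 = 45.38554
513000 = 770000/(1 + 45.38554·e^(−0.398t)) → 1 + 45.38554·e^(−0.398t) = 1.50097
e^(−0.398t) = 0.011038 → t = ln(90.59449)/0.398 = 4.50639/0.398

t ≈ 11.32 months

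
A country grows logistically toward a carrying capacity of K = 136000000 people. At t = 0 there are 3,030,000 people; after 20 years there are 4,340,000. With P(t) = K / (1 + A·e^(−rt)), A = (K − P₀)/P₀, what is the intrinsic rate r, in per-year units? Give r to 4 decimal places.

r ≈ 0.0185 per year

A = (136000000 − 3030000)/3030000 = 43.88449
4340000 = 136000000/(1 + 43.88449·e^(−r·20)) → e^(−20r) = (31.33641 − 1)/43.88449 = 0.691279
r = −ln(0.691279)/20 = 0.36921/20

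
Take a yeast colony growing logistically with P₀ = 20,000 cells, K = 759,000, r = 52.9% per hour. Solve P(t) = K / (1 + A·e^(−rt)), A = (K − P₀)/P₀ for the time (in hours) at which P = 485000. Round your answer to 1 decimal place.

t ≈ 7.9 hours

A = (759000 − 20000)/20000 = 36.95
485000 = 759000/(1 + 36.95·e^(−0.529t)) → 1 + 36.95·e^(−0.529t) = 1.56495
e^(−0.529t) = 0.01529 → t = ln(65.4042)/0.529 = 4.18059/0.529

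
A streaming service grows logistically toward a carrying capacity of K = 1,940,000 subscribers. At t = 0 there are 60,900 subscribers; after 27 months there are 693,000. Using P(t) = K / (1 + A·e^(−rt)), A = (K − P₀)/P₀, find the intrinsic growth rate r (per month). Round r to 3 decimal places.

r ≈ 0.105 per month

A = (1940000 − 60900)/60900 = 30.8555
693000 = 1940000/(1 + 30.8555·e^(−r·27)) → e^(−27r) = (2.79942 − 1)/30.8555 = 0.058318
r = −ln(0.058318)/27 = 2.84185/27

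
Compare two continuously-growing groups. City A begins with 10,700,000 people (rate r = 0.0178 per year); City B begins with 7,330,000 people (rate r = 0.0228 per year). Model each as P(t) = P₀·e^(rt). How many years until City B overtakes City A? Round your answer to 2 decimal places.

t ≈ 75.65 years

10700000·e^(0.0178t) = 7330000·e^(0.0228t)
10700000/7330000 = e^((0.0228 − 0.0178)t) → ln(1.45975) = 0.005·t
t = 0.37827 / 0.005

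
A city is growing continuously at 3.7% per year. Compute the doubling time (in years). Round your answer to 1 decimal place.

doubling time = ln(2) / |r| = 0.69315 / 0.037

doubling time ≈ 18.7 years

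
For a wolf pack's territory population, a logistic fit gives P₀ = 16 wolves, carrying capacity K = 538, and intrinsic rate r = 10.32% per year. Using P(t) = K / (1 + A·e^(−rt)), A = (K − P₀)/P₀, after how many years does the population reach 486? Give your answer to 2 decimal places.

t ≈ 55.43 years

A = (538 − 16)/16 = 32.625
486 = 538/(1 + 32.625·e^(−0.1032t)) → 1 + 32.625·e^(−0.1032t) = 1.107
e^(−0.1032t) = 0.00328 → t = ln(304.91827)/0.1032 = 5.72004/0.1032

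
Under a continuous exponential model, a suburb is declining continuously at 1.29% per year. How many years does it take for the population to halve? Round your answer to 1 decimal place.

half-life = ln(2) / |r| = 0.69315 / 0.0129

half-life ≈ 53.7 years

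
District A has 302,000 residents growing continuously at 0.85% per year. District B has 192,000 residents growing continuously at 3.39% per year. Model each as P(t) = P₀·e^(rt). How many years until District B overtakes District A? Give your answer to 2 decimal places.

302000·e^(0.0085t) = 192000·e^(0.0339t)
302000/192000 = e^((0.0339 − 0.0085)t) → ln(1.57292) = 0.0254·t
t = 0.45293 / 0.0254

t ≈ 17.83 years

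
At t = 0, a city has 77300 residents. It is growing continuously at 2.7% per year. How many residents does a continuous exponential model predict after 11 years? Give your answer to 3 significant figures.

P(11) = 77300 · e^(0.027·11) = 77300 · e^(0.297)
= 77300 · 1.34582 ≈ 104031.52

≈ 104,000 residents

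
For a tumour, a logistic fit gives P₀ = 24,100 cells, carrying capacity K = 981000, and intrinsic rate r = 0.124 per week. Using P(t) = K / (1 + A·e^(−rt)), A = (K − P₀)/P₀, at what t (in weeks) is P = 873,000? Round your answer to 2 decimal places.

t ≈ 46.54 weeks

A = (981000 − 24100)/24100 = 39.70539
873000 = 981000/(1 + 39.70539·e^(−0.124t)) → 1 + 39.70539·e^(−0.124t) = 1.12371
e^(−0.124t) = 0.003116 → t = ln(320.95194)/0.124 = 5.77129/0.124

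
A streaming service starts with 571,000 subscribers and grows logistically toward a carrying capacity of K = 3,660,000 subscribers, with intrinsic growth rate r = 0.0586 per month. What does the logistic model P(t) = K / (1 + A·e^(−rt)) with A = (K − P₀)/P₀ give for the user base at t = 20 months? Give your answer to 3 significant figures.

≈ 1,370,000 subscribers

A = (3660000 − 571000)/571000 = 5.40981
P(20) = 3660000 / (1 + 5.40981·e^(−0.0586·20)) = 3660000 / (1 + 5.40981·0.309747)
= 3660000 / 2.67567 ≈ 1367881.35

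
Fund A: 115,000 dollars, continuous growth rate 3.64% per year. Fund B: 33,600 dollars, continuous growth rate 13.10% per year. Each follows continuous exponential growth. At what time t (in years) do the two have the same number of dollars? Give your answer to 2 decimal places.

115000·e^(0.0364t) = 33600·e^(0.131t)
115000/33600 = e^((0.131 − 0.0364)t) → ln(3.42262) = 0.0946·t
t = 1.23041 / 0.0946

t ≈ 13.01 years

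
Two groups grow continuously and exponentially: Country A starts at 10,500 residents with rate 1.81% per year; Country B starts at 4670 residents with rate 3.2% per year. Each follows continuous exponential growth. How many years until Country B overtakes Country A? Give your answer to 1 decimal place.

10500·e^(0.0181t) = 4670·e^(0.032t)
10500/4670 = e^((0.032 − 0.0181)t) → ln(2.24839) = 0.0139·t
t = 0.81022 / 0.0139

t ≈ 58.3 years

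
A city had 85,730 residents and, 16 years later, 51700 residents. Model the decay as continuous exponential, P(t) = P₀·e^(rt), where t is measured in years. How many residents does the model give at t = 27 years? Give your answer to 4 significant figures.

r = ln(51700/85730) / 16 ≈ -0.031609 per year
P(27) = 85730 · e^(-0.031609·27) = 85730 · 0.42595 ≈ 36516.28

≈ 36,520 residents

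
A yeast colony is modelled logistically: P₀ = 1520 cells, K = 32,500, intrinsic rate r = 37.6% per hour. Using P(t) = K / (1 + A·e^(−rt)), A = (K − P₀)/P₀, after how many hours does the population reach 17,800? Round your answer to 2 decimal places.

A = (32500 − 1520)/1520 = 20.38158
17800 = 32500/(1 + 20.38158·e^(−0.376t)) → 1 + 20.38158·e^(−0.376t) = 1.82584
e^(−0.376t) = 0.040519 → t = ln(24.67974)/0.376 = 3.20598/0.376

t ≈ 8.53 hours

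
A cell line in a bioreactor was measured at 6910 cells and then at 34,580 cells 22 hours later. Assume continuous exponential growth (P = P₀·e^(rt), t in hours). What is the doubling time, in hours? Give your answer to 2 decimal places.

r = ln(34580/6910) / 22 = ln(5.00434) / 22 ≈ 0.073196 per hour
doubling time = ln 2 / |r| = 0.69315 / 0.073196

doubling time ≈ 9.47 hours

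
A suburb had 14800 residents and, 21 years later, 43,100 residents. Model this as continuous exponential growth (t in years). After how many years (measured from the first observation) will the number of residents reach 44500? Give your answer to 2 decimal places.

t ≈ 21.63 years

r = ln(43100/14800) / 21 ≈ 0.0509 per year
t = ln(44500/14800) / r = 1.10086 / 0.0509 ≈ 21.628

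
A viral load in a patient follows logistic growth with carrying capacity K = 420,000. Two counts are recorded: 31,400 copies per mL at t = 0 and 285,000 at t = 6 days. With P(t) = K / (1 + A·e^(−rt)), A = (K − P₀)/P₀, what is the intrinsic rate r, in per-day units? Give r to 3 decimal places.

r ≈ 0.544 per day

A = (420000 − 31400)/31400 = 12.3758
285000 = 420000/(1 + 12.3758·e^(−r·6)) → e^(−6r) = (1.47368 − 1)/12.3758 = 0.038275
r = −ln(0.038275)/6 = 3.26296/6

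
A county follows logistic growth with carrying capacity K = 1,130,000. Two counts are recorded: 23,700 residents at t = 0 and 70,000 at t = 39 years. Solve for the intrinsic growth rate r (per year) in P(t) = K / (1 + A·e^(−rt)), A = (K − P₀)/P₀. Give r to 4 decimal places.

A = (1130000 − 23700)/23700 = 46.67932
70000 = 1130000/(1 + 46.67932·e^(−r·39)) → e^(−39r) = (16.14286 − 1)/46.67932 = 0.324402
r = −ln(0.324402)/39 = 1.12577/39

r ≈ 0.0289 per year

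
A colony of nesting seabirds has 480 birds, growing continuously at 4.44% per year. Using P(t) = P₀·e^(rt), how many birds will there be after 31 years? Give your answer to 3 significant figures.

P(31) = 480 · e^(0.0444·31) = 480 · e^(1.3764)
= 480 · 3.96062 ≈ 1901.1

≈ 1,900 birds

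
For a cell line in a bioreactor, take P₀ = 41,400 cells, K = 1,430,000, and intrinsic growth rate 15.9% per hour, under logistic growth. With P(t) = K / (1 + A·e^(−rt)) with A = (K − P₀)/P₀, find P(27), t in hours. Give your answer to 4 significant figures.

A = (1430000 − 41400)/41400 = 33.54106
P(27) = 1430000 / (1 + 33.54106·e^(−0.159·27)) = 1430000 / (1 + 33.54106·0.013664)
= 1430000 / 1.4583 ≈ 980593.31

≈ 980,600 cells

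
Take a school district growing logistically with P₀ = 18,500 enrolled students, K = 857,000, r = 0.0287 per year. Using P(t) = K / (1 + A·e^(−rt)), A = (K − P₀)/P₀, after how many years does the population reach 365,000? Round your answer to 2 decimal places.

A = (857000 − 18500)/18500 = 45.32432
365000 = 857000/(1 + 45.32432·e^(−0.0287t)) → 1 + 45.32432·e^(−0.0287t) = 2.34795
e^(−0.0287t) = 0.02974 → t = ln(33.62475)/0.0287 = 3.51526/0.0287

t ≈ 122.48 years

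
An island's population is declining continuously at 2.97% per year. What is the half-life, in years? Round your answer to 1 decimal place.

half-life = ln(2) / |r| = 0.69315 / 0.0297

half-life ≈ 23.3 years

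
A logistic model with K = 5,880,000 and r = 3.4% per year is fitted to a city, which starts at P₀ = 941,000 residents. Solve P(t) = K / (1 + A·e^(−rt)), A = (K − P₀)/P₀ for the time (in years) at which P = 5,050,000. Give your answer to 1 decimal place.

t ≈ 101.9 years

A = (5880000 − 941000)/941000 = 5.24867
5050000 = 5880000/(1 + 5.24867·e^(−0.034t)) → 1 + 5.24867·e^(−0.034t) = 1.16436
e^(−0.034t) = 0.031314 → t = ln(31.93469)/0.034 = 3.46369/0.034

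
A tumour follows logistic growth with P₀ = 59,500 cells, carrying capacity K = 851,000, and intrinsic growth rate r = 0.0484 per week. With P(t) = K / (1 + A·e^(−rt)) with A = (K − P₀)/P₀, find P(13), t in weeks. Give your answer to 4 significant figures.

A = (851000 − 59500)/59500 = 13.30252
P(13) = 851000 / (1 + 13.30252·e^(−0.0484·13)) = 851000 / (1 + 13.30252·0.533018)
= 851000 / 8.09048 ≈ 105185.31

≈ 105,200 cells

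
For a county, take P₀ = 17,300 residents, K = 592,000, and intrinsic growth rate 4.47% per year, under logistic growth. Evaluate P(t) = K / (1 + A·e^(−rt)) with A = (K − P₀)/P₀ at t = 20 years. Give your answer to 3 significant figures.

≈ 40,600 residents

A = (592000 − 17300)/17300 = 33.21965
P(20) = 592000 / (1 + 33.21965·e^(−0.0447·20)) = 592000 / (1 + 33.21965·0.409016)
= 592000 / 14.58738 ≈ 40583.02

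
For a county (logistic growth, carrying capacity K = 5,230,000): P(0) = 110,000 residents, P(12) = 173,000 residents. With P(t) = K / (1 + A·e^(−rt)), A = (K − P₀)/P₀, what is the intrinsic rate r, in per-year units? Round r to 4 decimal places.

A = (5230000 − 110000)/110000 = 46.54545
173000 = 5230000/(1 + 46.54545·e^(−r·12)) → e^(−12r) = (30.23121 − 1)/46.54545 = 0.628014
r = −ln(0.628014)/12 = 0.46519/12

r ≈ 0.0388 per year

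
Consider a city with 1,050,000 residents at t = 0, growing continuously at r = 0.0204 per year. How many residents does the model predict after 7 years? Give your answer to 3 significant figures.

P(7) = 1050000 · e^(0.0204·7) = 1050000 · e^(0.1428)
= 1050000 · 1.1535 ≈ 1211174.03

≈ 1,210,000 residents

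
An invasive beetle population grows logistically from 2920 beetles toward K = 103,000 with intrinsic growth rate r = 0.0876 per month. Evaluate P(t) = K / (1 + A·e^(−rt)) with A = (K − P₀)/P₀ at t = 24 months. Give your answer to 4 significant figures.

A = (103000 − 2920)/2920 = 34.27397
P(24) = 103000 / (1 + 34.27397·e^(−0.0876·24)) = 103000 / (1 + 34.27397·0.122163)
= 103000 / 5.18701 ≈ 19857.31

≈ 19,860 beetles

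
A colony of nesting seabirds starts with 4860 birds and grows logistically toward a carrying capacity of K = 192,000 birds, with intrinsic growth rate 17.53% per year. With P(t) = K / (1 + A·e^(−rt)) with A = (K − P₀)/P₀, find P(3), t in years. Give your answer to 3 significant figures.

A = (192000 − 4860)/4860 = 38.50617
P(3) = 192000 / (1 + 38.50617·e^(−0.1753·3)) = 192000 / (1 + 38.50617·0.591023)
= 192000 / 23.75804 ≈ 8081.47

≈ 8,080 birds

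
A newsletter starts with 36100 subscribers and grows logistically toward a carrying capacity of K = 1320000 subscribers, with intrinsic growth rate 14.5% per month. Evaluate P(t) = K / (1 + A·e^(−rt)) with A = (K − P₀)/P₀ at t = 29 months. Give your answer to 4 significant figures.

≈ 862,400 subscribers

A = (1320000 − 36100)/36100 = 35.5651
P(29) = 1320000 / (1 + 35.5651·e^(−0.145·29)) = 1320000 / (1 + 35.5651·0.014921)
= 1320000 / 1.53066 ≈ 862373.54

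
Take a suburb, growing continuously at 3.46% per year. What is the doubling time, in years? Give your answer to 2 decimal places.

doubling time ≈ 20.03 years

doubling time = ln(2) / |r| = 0.69315 / 0.0346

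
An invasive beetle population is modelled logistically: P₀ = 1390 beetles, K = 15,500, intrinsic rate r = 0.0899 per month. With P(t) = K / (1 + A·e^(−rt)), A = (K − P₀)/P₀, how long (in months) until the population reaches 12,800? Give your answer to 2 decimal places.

t ≈ 43.09 months

A = (15500 − 1390)/1390 = 10.15108
12800 = 15500/(1 + 10.15108·e^(−0.0899t)) → 1 + 10.15108·e^(−0.0899t) = 1.21094
e^(−0.0899t) = 0.02078 → t = ln(48.12363)/0.0899 = 3.87377/0.0899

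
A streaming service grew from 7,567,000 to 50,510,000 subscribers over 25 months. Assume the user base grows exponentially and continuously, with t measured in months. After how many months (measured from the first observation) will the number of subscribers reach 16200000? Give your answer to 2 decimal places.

t ≈ 10.02 months

r = ln(50510000/7567000) / 25 ≈ 0.075935 per month
t = ln(16200000/7567000) / r = 0.76121 / 0.075935 ≈ 10.025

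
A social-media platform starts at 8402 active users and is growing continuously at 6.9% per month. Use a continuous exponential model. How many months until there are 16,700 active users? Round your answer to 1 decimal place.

t ≈ 10.0 months

16700 = 8402 · e^(0.069·t)
t = ln(16700/8402) / 0.069 = ln(1.98762) / 0.069 = 0.68694 / 0.069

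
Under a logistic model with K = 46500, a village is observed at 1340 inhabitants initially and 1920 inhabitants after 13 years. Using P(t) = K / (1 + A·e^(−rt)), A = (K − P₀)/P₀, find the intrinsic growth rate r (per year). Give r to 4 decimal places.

A = (46500 − 1340)/1340 = 33.70149
1920 = 46500/(1 + 33.70149·e^(−r·13)) → e^(−13r) = (24.21875 − 1)/33.70149 = 0.688953
r = −ln(0.688953)/13 = 0.37258/13

r ≈ 0.0287 per year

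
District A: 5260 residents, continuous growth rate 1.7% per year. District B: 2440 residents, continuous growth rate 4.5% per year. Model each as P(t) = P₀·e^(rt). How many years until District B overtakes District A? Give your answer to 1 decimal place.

t ≈ 27.4 years

5260·e^(0.017t) = 2440·e^(0.045t)
5260/2440 = e^((0.045 − 0.017)t) → ln(2.15574) = 0.028·t
t = 0.76813 / 0.028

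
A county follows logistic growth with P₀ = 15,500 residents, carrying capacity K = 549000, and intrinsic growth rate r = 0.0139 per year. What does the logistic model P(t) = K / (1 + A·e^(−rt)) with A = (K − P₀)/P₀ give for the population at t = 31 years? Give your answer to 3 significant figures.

≈ 23,500 residents

A = (549000 − 15500)/15500 = 34.41935
P(31) = 549000 / (1 + 34.41935·e^(−0.0139·31)) = 549000 / (1 + 34.41935·0.649924)
= 549000 / 23.36996 ≈ 23491.69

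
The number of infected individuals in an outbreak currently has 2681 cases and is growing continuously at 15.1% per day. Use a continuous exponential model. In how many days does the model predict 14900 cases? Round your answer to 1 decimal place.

14900 = 2681 · e^(0.151·t)
t = ln(14900/2681) / 0.151 = ln(5.55763) / 0.151 = 1.71517 / 0.151

t ≈ 11.4 days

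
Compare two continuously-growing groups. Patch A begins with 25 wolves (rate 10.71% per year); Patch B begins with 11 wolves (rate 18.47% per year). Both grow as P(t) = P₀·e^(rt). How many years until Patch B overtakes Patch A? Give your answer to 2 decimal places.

25·e^(0.1071t) = 11·e^(0.1847t)
25/11 = e^((0.1847 − 0.1071)t) → ln(2.27273) = 0.0776·t
t = 0.82098 / 0.0776

t ≈ 10.58 years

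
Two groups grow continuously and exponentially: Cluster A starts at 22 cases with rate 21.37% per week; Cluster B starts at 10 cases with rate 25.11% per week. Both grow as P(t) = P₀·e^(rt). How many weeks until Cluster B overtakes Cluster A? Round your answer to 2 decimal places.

22·e^(0.2137t) = 10·e^(0.2511t)
22/10 = e^((0.2511 − 0.2137)t) → ln(2.2) = 0.0374·t
t = 0.78846 / 0.0374

t ≈ 21.08 weeks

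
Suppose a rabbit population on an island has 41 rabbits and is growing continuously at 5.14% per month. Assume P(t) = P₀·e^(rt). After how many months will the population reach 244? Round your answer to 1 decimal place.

244 = 41 · e^(0.0514·t)
t = ln(244/41) / 0.0514 = ln(5.95122) / 0.0514 = 1.7836 / 0.0514

t ≈ 34.7 months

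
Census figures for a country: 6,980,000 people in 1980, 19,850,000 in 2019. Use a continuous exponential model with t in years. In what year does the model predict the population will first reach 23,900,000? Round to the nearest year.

year 2026

r = ln(19850000/6980000) / 39 = 1.04516/39 ≈ 0.026799 per year
t = ln(23900000/6980000) / r = 1.23083/0.026799 ≈ 45.93 years after 1980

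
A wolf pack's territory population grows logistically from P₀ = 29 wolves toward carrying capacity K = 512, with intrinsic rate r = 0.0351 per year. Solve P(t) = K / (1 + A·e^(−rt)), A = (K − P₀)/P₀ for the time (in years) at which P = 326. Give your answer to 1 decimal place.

A = (512 − 29)/29 = 16.65517
326 = 512/(1 + 16.65517·e^(−0.0351t)) → 1 + 16.65517·e^(−0.0351t) = 1.57055
e^(−0.0351t) = 0.034257 → t = ln(29.19132)/0.0351 = 3.37387/0.0351

t ≈ 96.1 years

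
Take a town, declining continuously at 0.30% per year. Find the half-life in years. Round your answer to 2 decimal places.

half-life ≈ 231.05 years

half-life = ln(2) / |r| = 0.69315 / 0.003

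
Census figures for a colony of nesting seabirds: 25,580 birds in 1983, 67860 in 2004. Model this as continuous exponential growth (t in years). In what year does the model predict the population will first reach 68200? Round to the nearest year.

r = ln(67860/25580) / 21 = 0.97564/21 ≈ 0.046459 per year
t = ln(68200/25580) / r = 0.98063/0.046459 ≈ 21.11 years after 1983

year 2004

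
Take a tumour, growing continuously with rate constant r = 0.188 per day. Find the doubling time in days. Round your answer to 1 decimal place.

doubling time ≈ 3.7 days

doubling time = ln(2) / |r| = 0.69315 / 0.188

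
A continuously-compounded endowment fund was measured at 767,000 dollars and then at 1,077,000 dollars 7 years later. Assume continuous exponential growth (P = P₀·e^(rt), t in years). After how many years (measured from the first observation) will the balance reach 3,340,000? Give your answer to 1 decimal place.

r = ln(1077000/767000) / 7 ≈ 0.048493 per year
t = ln(3340000/767000) / r = 1.47124 / 0.048493 ≈ 30.339

t ≈ 30.3 years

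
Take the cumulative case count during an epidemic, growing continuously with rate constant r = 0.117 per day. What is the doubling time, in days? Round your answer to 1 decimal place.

doubling time = ln(2) / |r| = 0.69315 / 0.117

doubling time ≈ 5.9 days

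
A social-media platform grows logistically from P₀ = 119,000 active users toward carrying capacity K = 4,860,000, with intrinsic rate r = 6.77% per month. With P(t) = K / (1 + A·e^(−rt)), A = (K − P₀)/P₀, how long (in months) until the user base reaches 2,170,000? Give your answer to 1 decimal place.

t ≈ 51.3 months

A = (4860000 − 119000)/119000 = 39.84034
2170000 = 4860000/(1 + 39.84034·e^(−0.0677t)) → 1 + 39.84034·e^(−0.0677t) = 2.23963
e^(−0.0677t) = 0.031115 → t = ln(32.13886)/0.0677 = 3.47007/0.0677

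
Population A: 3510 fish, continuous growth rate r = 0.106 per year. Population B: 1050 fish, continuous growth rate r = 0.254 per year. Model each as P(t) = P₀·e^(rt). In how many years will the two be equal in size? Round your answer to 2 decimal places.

t ≈ 8.15 years

3510·e^(0.106t) = 1050·e^(0.254t)
3510/1050 = e^((0.254 − 0.106)t) → ln(3.34286) = 0.148·t
t = 1.20683 / 0.148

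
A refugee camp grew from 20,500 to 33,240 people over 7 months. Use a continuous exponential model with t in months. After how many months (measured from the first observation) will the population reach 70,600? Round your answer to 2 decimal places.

t ≈ 17.91 months

r = ln(33240/20500) / 7 ≈ 0.069047 per month
t = ln(70600/20500) / r = 1.23661 / 0.069047 ≈ 17.91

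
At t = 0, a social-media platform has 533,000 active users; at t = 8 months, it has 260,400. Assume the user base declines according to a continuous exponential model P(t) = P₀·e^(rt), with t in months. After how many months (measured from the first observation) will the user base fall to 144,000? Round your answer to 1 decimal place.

r = ln(260400/533000) / 8 ≈ -0.089538 per month
t = ln(144000/533000) / r = -1.30871 / -0.089538 ≈ 14.616

t ≈ 14.6 months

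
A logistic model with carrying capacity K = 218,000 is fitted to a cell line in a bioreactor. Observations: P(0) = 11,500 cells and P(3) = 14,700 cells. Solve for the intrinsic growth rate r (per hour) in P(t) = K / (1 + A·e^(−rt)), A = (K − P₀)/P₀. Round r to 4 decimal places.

A = (218000 − 11500)/11500 = 17.95652
14700 = 218000/(1 + 17.95652·e^(−r·3)) → e^(−3r) = (14.82993 − 1)/17.95652 = 0.77019
r = −ln(0.77019)/3 = 0.26112/3

r ≈ 0.0870 per hour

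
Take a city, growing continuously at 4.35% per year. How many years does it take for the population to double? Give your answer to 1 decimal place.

doubling time ≈ 15.9 years

doubling time = ln(2) / |r| = 0.69315 / 0.0435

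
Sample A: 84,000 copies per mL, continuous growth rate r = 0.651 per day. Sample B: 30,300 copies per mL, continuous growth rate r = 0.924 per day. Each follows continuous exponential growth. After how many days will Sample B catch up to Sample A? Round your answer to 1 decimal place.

t ≈ 3.7 days

84000·e^(0.651t) = 30300·e^(0.924t)
84000/30300 = e^((0.924 − 0.651)t) → ln(2.77228) = 0.273·t
t = 1.01967 / 0.273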